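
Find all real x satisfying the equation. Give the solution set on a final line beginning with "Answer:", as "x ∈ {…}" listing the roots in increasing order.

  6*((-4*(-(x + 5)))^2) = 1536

Step 1. [6*((-4*(-(x + 5)))^2) = 1536] LHS = 6·(…); ÷6 both sides ⇒ div: (-4*(-(x + 5)))^2 = 256.
Step 2. [(-4*(-(x + 5)))^2 = 256] √ both sides: 256 ≥ 0 gives two branches ⇒ sqrt: -4*(-(x + 5)) = 16 or -16.
Step 3. [-4*(-(x + 5)) = 16 or -16] divide by the outer -4 ⇒ div: -(x + 5) = -4 or 4.
Step 4. [-(x + 5) = -4 or 4] LHS negated; negate both sides ⇒ neg: x + 5 = 4 or -4.
Step 5. [x + 5 = 4 or -4] 5 comes off first (subtract 5) ⇒ sub: x = -1 or -9.

Answer: x ∈ {-9, -1}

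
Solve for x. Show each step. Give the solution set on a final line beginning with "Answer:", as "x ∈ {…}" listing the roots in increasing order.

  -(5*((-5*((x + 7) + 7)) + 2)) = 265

Step 1. [-(5*((-5*((x + 7) + 7)) + 2)) = 265] LHS negated; negate both sides. So neg: 5*((-5*((x + 7) + 7)) + 2) = -265.
Step 2. [5*((-5*((x + 7) + 7)) + 2) = -265] divide by the outer 5. So div: (-5*((x + 7) + 7)) + 2 = -53.
Step 3. [(-5*((x + 7) + 7)) + 2 = -53] peel the +2: subtract 2 from each side, so sub: -5*((x + 7) + 7) = -55.
Step 4. [-5*((x + 7) + 7) = -55] leading coefficient -5: divide by -5. So div: (x + 7) + 7 = 11.
Step 5. [(x + 7) + 7 = 11] subtract 7: x sits inside (… + 7). So sub: x + 7 = 4.
Step 6. [x + 7 = 4] peel the +7: subtract 7 from each side. So sub: x = -3.

Answer: x ∈ {-3}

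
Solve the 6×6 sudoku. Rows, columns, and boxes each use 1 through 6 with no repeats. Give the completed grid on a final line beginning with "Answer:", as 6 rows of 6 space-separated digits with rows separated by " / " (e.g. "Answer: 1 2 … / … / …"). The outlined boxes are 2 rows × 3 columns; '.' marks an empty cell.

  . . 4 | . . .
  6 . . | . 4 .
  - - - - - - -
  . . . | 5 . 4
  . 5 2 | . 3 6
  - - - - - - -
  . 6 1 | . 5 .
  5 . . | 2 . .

Step 1. [r5c6∈{3}] r5c6 has the single candidate 3 ⇒ r5c6=3.
Step 2. [r4c4∈{1}] r4c4 has the single candidate 1. So r4c4=1.
Step 3. [r6c3∈{3}] nothing but 3 survives at r6c3. So r6c3=3.
Step 4. [r1c6∈{1,2,5}] row 1 places 5 nowhere but r1c6, so r1c6=5.
Step 5. [r2c6∈{1,2}] r2c6 is the only open cell in col 6 admitting 2. So r2c6=2.
Step 6. [r2c2∈{1,3}] 1 has one home in row 2: r2c2. So r2c2=1.
Step 7. [r5c1∈{2,4}] 2 has one home in row 5: r5c1 ⇒ r5c1=2.
Step 8. [r1c1∈{3}] r1c1's peers cover all but 3 ⇒ r1c1=3.
Step 9. [r6c5∈{1,6}] 6 has one home in row 6: r6c5. So r6c5=6.
Step 10. [r4c1∈{4}] only 4 remains possible at r4c1, so r4c1=4.
Step 11. [r3c3∈{6}] r3c3's peers cover all but 6. So r3c3=6.
Step 12. [r6c2∈{4}] only 4 remains possible at r6c2 ⇒ r6c2=4.
Step 13. [r6c6∈{1}] nothing but 1 survives at r6c6, so r6c6=1.
Step 14. [r3c2∈{3}] nothing but 3 survives at r3c2 ⇒ r3c2=3.
Step 15. [r2c4∈{3}] nothing but 3 survives at r2c4, so r2c4=3.
Step 16. [r1c5∈{1}] nothing but 1 survives at r1c5. So r1c5=1.
Step 17. [r3c5∈{2}] r3c5 is down to just 2 ⇒ r3c5=2.
Step 18. [r1c2∈{2}] r1c2 is down to just 2 ⇒ r1c2=2.
Step 19. [r5c4∈{4}] only 4 remains possible at r5c4, so r5c4=4.
Step 20. [r3c1∈{1}] only 1 remains possible at r3c1 ⇒ r3c1=1.
Step 21. [r2c3∈{5}] nothing but 5 survives at r2c3. So r2c3=5.
Step 22. [r1c4∈{6}] r1c4's peers cover all but 6 ⇒ r1c4=6.

Answer: 3 2 4 6 1 5 / 6 1 5 3 4 2 / 1 3 6 5 2 4 / 4 5 2 1 3 6 / 2 6 1 4 5 3 / 5 4 3 2 6 1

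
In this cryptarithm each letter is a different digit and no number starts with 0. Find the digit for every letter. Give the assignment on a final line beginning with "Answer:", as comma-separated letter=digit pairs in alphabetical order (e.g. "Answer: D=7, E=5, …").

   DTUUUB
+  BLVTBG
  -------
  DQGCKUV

Step 1. [D] the sum has 7 digits but both addends have 6; that extra leading digit D is the final carry, namely 1. So D=1.
Step 2. [col 1: B + G ≡ V (mod 10)] several values work for V in column 1 (B + G ≡ V (mod 10), carry-in 0); try V=6. So V=6.
Step 3. [col 1: B + G ≡ V (mod 10)] B=9 is one option consistent with column 1 (B + G ≡ V (mod 10), carry-in 0) — take it ⇒ B=9.
Step 4. [col 1: B + G ≡ V (mod 10)] from column 1 (B=9, V=6, carry-in 0, digits 1,6,9 already taken and all letters distinct): G must equal 7. So G=7.
Step 5. [col 2: U + B ≡ U (mod 10)] no forcing yet in column 2 (carry-in 1); U=8 is free and consistent — try it. So U=8.
Step 6. [col 3: U + T ≡ K (mod 10)] column 3 (U + T ≡ K (mod 10), carry-in 1) doesn't pin T yet; pick T=4 and continue. So T=4.
Step 7. [col 3: U + T ≡ K (mod 10)] from column 3 (U=8, T=4, carry-in 1, digits 1,4,6,7,8,9 already taken and all letters distinct): K must equal 3. So K=3.
Step 8. [col 4: U + V ≡ C (mod 10)] column 4: given U=8, V=6, carry-in 1, and digits 1,3,4,6,7,8,9 already taken and all letters distinct, U+V≡C (mod 10) forces C=5. So C=5.
Step 9. [col 5: T + L ≡ G (mod 10)] column 5: given T=4, G=7, carry-in 1, and digits 1,3,4,5,6,7,8,9 already taken and all letters distinct, T+L≡G (mod 10) forces L=2, so L=2.
Step 10. [col 6: D + B ≡ Q (mod 10)] column 6: given D=1, B=9, carry-in 0, and digits 1,2,3,4,5,6,7,8,9 already taken and all letters distinct, D+B≡Q (mod 10) forces Q=0, so Q=0.

Answer: B=9, C=5, D=1, G=7, K=3, L=2, Q=0, T=4, U=8, V=6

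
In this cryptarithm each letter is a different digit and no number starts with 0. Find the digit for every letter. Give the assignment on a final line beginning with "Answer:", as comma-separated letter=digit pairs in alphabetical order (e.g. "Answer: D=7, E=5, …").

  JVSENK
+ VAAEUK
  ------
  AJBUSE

Step 1. [col 1: K + K ≡ E (mod 10)] column 1 (K + K ≡ E (mod 10), carry-in 0) doesn't pin K yet; pick K=9 and continue ⇒ K=9.
Step 2. [col 1: K + K ≡ E (mod 10)] column 1 reads K+K+carry(0)=E with K=9; with digits 9 already taken and all letters distinct, the only value for E is 8 ⇒ E=8.
Step 3. [col 2: N + U ≡ S (mod 10)] several values work for N in column 2 (N + U ≡ S (mod 10), carry-in 1); try N=5 ⇒ N=5.
Step 4. [col 2: N + U ≡ S (mod 10)] column 2 (N + U ≡ S (mod 10), carry-in 1) doesn't pin S yet; pick S=3 and continue ⇒ S=3.
Step 5. [col 2: N + U ≡ S (mod 10)] from column 2 (N=5, S=3, carry-in 1, digits 3,5,8,9 already taken and all letters distinct): U must equal 7. So U=7.
Step 6. [col 4: S + A ≡ B (mod 10)] no forcing yet in column 4 (carry-in 1); A=6 is free and consistent — try it. So A=6.
Step 7. [col 4: S + A ≡ B (mod 10)] in column 4 we have S+A≡B with carry-in 1; given S=3, A=6 and digits 3,5,6,7,8,9 already taken and all letters distinct, that pins B to 0 ⇒ B=0.
Step 8. [col 5: V + A ≡ J (mod 10)] column 5 reads V+A+carry(1)=J with A=6; with digits 0,3,5,6,7,8,9 already taken and all letters distinct, the only value for J is 1. So J=1.
Step 9. [col 5: V + A ≡ J (mod 10)] in column 5 we have V+A≡J with carry-in 1; given A=6, J=1 and digits 0,1,3,5,6,7,8,9 already taken and all letters distinct, that pins V to 4. So V=4.

Answer: A=6, B=0, E=8, J=1, K=9, N=5, S=3, U=7, V=4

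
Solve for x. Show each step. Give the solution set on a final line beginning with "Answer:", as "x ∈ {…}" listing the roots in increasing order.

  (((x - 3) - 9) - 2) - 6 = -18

Step 1. [(((x - 3) - 9) - 2) - 6 = -18] the outer -6 inverts by adding 6, so sub: ((x - 3) - 9) - 2 = -12.
Step 2. [((x - 3) - 9) - 2 = -12] -2 is outermost — add 2 both sides, so sub: (x - 3) - 9 = -10.
Step 3. [(x - 3) - 9 = -10] add 9: x sits inside (… - 9), so sub: x - 3 = -1.
Step 4. [x - 3 = -1] -3 is outermost — add 3 both sides, so sub: x = 2.

Answer: x ∈ {2}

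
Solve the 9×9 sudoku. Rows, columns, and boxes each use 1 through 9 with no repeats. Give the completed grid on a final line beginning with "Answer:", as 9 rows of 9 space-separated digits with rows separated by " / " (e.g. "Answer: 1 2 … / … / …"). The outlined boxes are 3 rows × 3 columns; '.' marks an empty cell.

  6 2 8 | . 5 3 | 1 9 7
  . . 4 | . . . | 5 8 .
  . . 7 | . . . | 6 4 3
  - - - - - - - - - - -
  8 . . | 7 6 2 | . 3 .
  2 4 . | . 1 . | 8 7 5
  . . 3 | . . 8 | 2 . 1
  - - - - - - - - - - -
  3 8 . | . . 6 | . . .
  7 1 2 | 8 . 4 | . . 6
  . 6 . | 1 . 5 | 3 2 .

Step 1. [r9c3∈{9}] r9c3 is down to just 9. So r9c3=9.
Step 2. [r5c6∈{9}] r5c6's peers cover all but 9. So r5c6=9.
Step 3. [r8c7∈{9}] r8c7 is down to just 9, so r8c7=9.
Step 4. [r7c9∈{4}] only 4 remains possible at r7c9, so r7c9=4.
Step 5. [r6c4∈{4,5}] across col 4, 5 lands solely at r6c4. So r6c4=5.
Step 6. [r6c1∈{9}] nothing but 9 survives at r6c1. So r6c1=9.
Step 7. [r3c6∈{1}] r3c6's peers cover all but 1, so r3c6=1.
Step 8. [r3c5∈{2,8,9}] in row 3, 8 fits only at r3c5, so r3c5=8.
Step 9. [r3c4∈{2,9}] 2 has one home in row 3: r3c4 ⇒ r3c4=2.
Step 10. [r7c5∈{2,7,9}] in row 7, 2 fits only at r7c5. So r7c5=2.
Step 11. [r2c5∈{7,9}] col 5 places 9 nowhere but r2c5. So r2c5=9.
Step 12. [r7c3∈{5}] r7c3 is down to just 5, so r7c3=5.
Step 13. [r3c2∈{5,9}] across row 3, 9 lands solely at r3c2 ⇒ r3c2=9.
Step 14. [r5c3∈{6}] r5c3's peers cover all but 6, so r5c3=6.
Step 15. [r2c9∈{2}] nothing but 2 survives at r2c9, so r2c9=2.
Step 16. [r4c7∈{4}] r4c7 has the single candidate 4. So r4c7=4.
Step 17. [r8c8∈{5}] r8c8's peers cover all but 5. So r8c8=5.
Step 18. [r7c7∈{7}] nothing but 7 survives at r7c7 ⇒ r7c7=7.
Step 19. [r2c6∈{7}] r2c6's peers cover all but 7 ⇒ r2c6=7.
Step 20. [r6c2∈{7}] r6c2's peers cover all but 7 ⇒ r6c2=7.
Step 21. [r5c4∈{3}] r5c4's peers cover all but 3. So r5c4=3.
Step 22. [r9c5∈{7}] only 7 remains possible at r9c5. So r9c5=7.
Step 23. [r6c5∈{4}] r6c5 is down to just 4. So r6c5=4.
Step 24. [r7c8∈{1}] only 1 remains possible at r7c8. So r7c8=1.
Step 25. [r7c4∈{9}] r7c4 is down to just 9 ⇒ r7c4=9.
Step 26. [r9c9∈{8}] only 8 remains possible at r9c9 ⇒ r9c9=8.
Step 27. [r9c1∈{4}] r9c1's peers cover all but 4, so r9c1=4.
Step 28. [r8c5∈{3}] r8c5 is down to just 3. So r8c5=3.
Step 29. [r2c2∈{3}] only 3 remains possible at r2c2. So r2c2=3.
Step 30. [r4c2∈{5}] nothing but 5 survives at r4c2. So r4c2=5.
Step 31. [r6c8∈{6}] r6c8 has the single candidate 6. So r6c8=6.
Step 32. [r2c4∈{6}] r2c4 is down to just 6, so r2c4=6.
Step 33. [r4c3∈{1}] nothing but 1 survives at r4c3, so r4c3=1.
Step 34. [r1c4∈{4}] only 4 remains possible at r1c4 ⇒ r1c4=4.
Step 35. [r4c9∈{9}] r4c9 has the single candidate 9, so r4c9=9.
Step 36. [r2c1∈{1}] r2c1 has the single candidate 1, so r2c1=1.
Step 37. [r3c1∈{5}] r3c1 is down to just 5. So r3c1=5.

Answer: 6 2 8 4 5 3 1 9 7 / 1 3 4 6 9 7 5 8 2 / 5 9 7 2 8 1 6 4 3 / 8 5 1 7 6 2 4 3 9 / 2 4 6 3 1 9 8 7 5 / 9 7 3 5 4 8 2 6 1 / 3 8 5 9 2 6 7 1 4 / 7 1 2 8 3 4 9 5 6 / 4 6 9 1 7 5 3 2 8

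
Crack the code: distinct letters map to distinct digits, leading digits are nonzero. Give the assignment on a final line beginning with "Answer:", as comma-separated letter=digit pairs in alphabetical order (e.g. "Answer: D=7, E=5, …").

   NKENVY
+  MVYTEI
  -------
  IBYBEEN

Step 1. [col 1: Y + I ≡ N (mod 10)] no forcing yet in column 1 (carry-in 0); I=1 is free and consistent — try it. So I=1.
Step 2. [col 1: Y + I ≡ N (mod 10)] no forcing yet in column 1 (carry-in 0); Y=5 is free and consistent — try it. So Y=5.
Step 3. [col 1: Y + I ≡ N (mod 10)] column 1: given Y=5, I=1, carry-in 0, and digits 1,5 already taken and all letters distinct, Y+I≡N (mod 10) forces N=6. So N=6.
Step 4. [col 2: V + E ≡ E (mod 10)] column 2: given nothing yet, carry-in 0, and digits 1,5,6 already taken and all letters distinct, V+E≡E (mod 10) forces V=0, so V=0.
Step 5. [col 2: V + E ≡ E (mod 10)] E=8 is one option consistent with column 2 (V + E ≡ E (mod 10), carry-in 0) — take it ⇒ E=8.
Step 6. [col 3: N + T ≡ E (mod 10)] from column 3 (N=6, E=8, carry-in 0, digits 0,1,5,6,8 already taken and all letters distinct): T must equal 2 ⇒ T=2.
Step 7. [col 4: E + Y ≡ B (mod 10)] column 4: given E=8, Y=5, carry-in 0, and digits 0,1,2,5,6,8 already taken and all letters distinct, E+Y≡B (mod 10) forces B=3. So B=3.
Step 8. [col 5: K + V ≡ Y (mod 10)] column 5 reads K+V+carry(1)=Y with V=0, Y=5; with digits 0,1,2,3,5,6,8 already taken and all letters distinct, the only value for K is 4 ⇒ K=4.
Step 9. [col 6: N + M ≡ B (mod 10)] in column 6 we have N+M≡B with carry-in 0; given N=6, B=3 and digits 0,1,2,3,4,5,6,8 already taken and all letters distinct, that pins M to 7, so M=7.

Answer: B=3, E=8, I=1, K=4, M=7, N=6, T=2, V=0, Y=5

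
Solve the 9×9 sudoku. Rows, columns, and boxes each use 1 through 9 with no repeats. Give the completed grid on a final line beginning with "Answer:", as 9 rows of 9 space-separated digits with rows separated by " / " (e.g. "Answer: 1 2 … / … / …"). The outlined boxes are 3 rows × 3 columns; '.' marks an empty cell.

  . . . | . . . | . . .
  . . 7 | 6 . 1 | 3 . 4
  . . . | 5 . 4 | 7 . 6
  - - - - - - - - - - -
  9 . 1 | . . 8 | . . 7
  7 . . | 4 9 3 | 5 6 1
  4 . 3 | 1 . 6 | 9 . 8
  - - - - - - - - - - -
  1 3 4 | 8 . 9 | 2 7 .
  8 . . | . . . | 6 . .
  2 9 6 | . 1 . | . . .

Step 1. [r1c9∈{2,5,9}] r1c9 is the only open cell in col 9 admitting 2. So r1c9=2.
Step 2. [r8c8∈{1,3,4,5,9}] r8c8 is the only open cell in row 8 admitting 1, so r8c8=1.
Step 3. [r2c1∈{5}] r2c1's peers cover all but 5, so r2c1=5.
Step 4. [r4c4∈{2}] r4c4's peers cover all but 2, so r4c4=2.
Step 5. [r4c5∈{5}] nothing but 5 survives at r4c5 ⇒ r4c5=5.
Step 6. [r1c6∈{7}] r1c6 has the single candidate 7, so r1c6=7.
Step 7. [r2c8∈{8,9}] row 2 places 9 nowhere but r2c8. So r2c8=9.
Step 8. [r3c8∈{8}] r3c8's peers cover all but 8. So r3c8=8.
Step 9. [r8c3∈{5}] r8c3 is down to just 5, so r8c3=5.
Step 10. [r1c2∈{1,4,6,8}] in row 1, 4 fits only at r1c2, so r1c2=4.
Step 11. [r8c5∈{2,3,4,7}] 4 has one home in row 8: r8c5. So r8c5=4.
Step 12. [r9c6∈{5}] r9c6 has the single candidate 5. So r9c6=5.
Step 13. [r9c9∈{3}] only 3 remains possible at r9c9 ⇒ r9c9=3.
Step 14. [r3c3∈{2,9}] row 3 places 9 nowhere but r3c3, so r3c3=9.
Step 15. [r1c3∈{8}] r1c3 has the single candidate 8. So r1c3=8.
Step 16. [r2c2∈{2}] r2c2 has the single candidate 2. So r2c2=2.
Step 17. [r1c5∈{3}] only 3 remains possible at r1c5. So r1c5=3.
Step 18. [r4c7∈{4}] only 4 remains possible at r4c7 ⇒ r4c7=4.
Step 19. [r9c4∈{7}] nothing but 7 survives at r9c4. So r9c4=7.
Step 20. [r8c6∈{2}] r8c6 is down to just 2 ⇒ r8c6=2.
Step 21. [r5c2∈{8}] r5c2's peers cover all but 8. So r5c2=8.
Step 22. [r4c2∈{6}] r4c2's peers cover all but 6 ⇒ r4c2=6.
Step 23. [r1c4∈{9}] r1c4 is down to just 9. So r1c4=9.
Step 24. [r9c7∈{8}] only 8 remains possible at r9c7. So r9c7=8.
Step 25. [r4c8∈{3}] r4c8's peers cover all but 3. So r4c8=3.
Step 26. [r6c2∈{5}] r6c2 has the single candidate 5 ⇒ r6c2=5.
Step 27. [r3c5∈{2}] r3c5's peers cover all but 2, so r3c5=2.
Step 28. [r7c9∈{5}] nothing but 5 survives at r7c9, so r7c9=5.
Step 29. [r1c7∈{1}] nothing but 1 survives at r1c7. So r1c7=1.
Step 30. [r3c2∈{1}] r3c2's peers cover all but 1. So r3c2=1.
Step 31. [r6c5∈{7}] r6c5's peers cover all but 7 ⇒ r6c5=7.
Step 32. [r2c5∈{8}] r2c5 is down to just 8, so r2c5=8.
Step 33. [r3c1∈{3}] nothing but 3 survives at r3c1, so r3c1=3.
Step 34. [r1c1∈{6}] only 6 remains possible at r1c1. So r1c1=6.
Step 35. [r8c2∈{7}] r8c2's peers cover all but 7 ⇒ r8c2=7.
Step 36. [r5c3∈{2}] only 2 remains possible at r5c3 ⇒ r5c3=2.
Step 37. [r7c5∈{6}] r7c5 has the single candidate 6, so r7c5=6.
Step 38. [r9c8∈{4}] r9c8's peers cover all but 4, so r9c8=4.
Step 39. [r6c8∈{2}] r6c8's peers cover all but 2, so r6c8=2.
Step 40. [r8c4∈{3}] r8c4 is down to just 3 ⇒ r8c4=3.
Step 41. [r8c9∈{9}] r8c9 has the single candidate 9. So r8c9=9.
Step 42. [r1c8∈{5}] only 5 remains possible at r1c8, so r1c8=5.

Answer: 6 4 8 9 3 7 1 5 2 / 5 2 7 6 8 1 3 9 4 / 3 1 9 5 2 4 7 8 6 / 9 6 1 2 5 8 4 3 7 / 7 8 2 4 9 3 5 6 1 / 4 5 3 1 7 6 9 2 8 / 1 3 4 8 6 9 2 7 5 / 8 7 5 3 4 2 6 1 9 / 2 9 6 7 1 5 8 4 3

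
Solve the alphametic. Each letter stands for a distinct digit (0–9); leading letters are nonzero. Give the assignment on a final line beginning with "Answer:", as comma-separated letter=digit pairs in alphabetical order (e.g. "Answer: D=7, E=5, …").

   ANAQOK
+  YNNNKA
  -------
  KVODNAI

Step 1. [col 1: K + A ≡ I (mod 10)] column 1 (K + A ≡ I (mod 10), carry-in 0) doesn't pin K yet; pick K=1 and continue ⇒ K=1.
Step 2. [col 1: K + A ≡ I (mod 10)] I=6 is one option consistent with column 1 (K + A ≡ I (mod 10), carry-in 0) — take it, so I=6.
Step 3. [col 1: K + A ≡ I (mod 10)] in column 1 we have K+A≡I with carry-in 0; given K=1, I=6 and digits 1,6 already taken and all letters distinct, that pins A to 5, so A=5.
Step 4. [col 2: O + K ≡ A (mod 10)] column 2: given K=1, A=5, carry-in 0, and digits 1,5,6 already taken and all letters distinct, O+K≡A (mod 10) forces O=4 ⇒ O=4.
Step 5. [col 3: Q + N ≡ N (mod 10)] column 3 reads Q+N+carry(0)=N with nothing yet; with digits 1,4,5,6 already taken and all letters distinct, the only value for Q is 0, so Q=0.
Step 6. [col 3: Q + N ≡ N (mod 10)] column 3 (Q + N ≡ N (mod 10), carry-in 0) doesn't pin N yet; pick N=2 and continue, so N=2.
Step 7. [col 4: A + N ≡ D (mod 10)] column 4 reads A+N+carry(0)=D with A=5, N=2; with digits 0,1,2,4,5,6 already taken and all letters distinct, the only value for D is 7. So D=7.
Step 8. [col 6: A + Y ≡ V (mod 10)] several values work for V in column 6 (A + Y ≡ V (mod 10), carry-in 0); try V=3, so V=3.
Step 9. [col 6: A + Y ≡ V (mod 10)] column 6 reads A+Y+carry(0)=V with A=5, V=3; with digits 0,1,2,3,4,5,6,7 already taken and all letters distinct, the only value for Y is 8, so Y=8.

Answer: A=5, D=7, I=6, K=1, N=2, O=4, Q=0, V=3, Y=8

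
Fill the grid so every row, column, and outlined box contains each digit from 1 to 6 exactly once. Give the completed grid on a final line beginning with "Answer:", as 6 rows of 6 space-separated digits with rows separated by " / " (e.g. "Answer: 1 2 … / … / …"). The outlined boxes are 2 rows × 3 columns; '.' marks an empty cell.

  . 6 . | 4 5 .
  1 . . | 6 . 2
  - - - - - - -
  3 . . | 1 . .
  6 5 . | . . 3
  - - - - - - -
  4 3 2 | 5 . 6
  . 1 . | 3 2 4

Step 1. [r3c3∈{4}] r3c3's peers cover all but 4 ⇒ r3c3=4.
Step 2. [r2c3∈{3,5}] in row 2, 5 fits only at r2c3, so r2c3=5.
Step 3. [r1c6∈{1}] r1c6 has the single candidate 1 ⇒ r1c6=1.
Step 4. [r6c1∈{5}] nothing but 5 survives at r6c1. So r6c1=5.
Step 5. [r4c5∈{4}] r4c5 has the single candidate 4, so r4c5=4.
Step 6. [r1c1∈{2}] r1c1's peers cover all but 2. So r1c1=2.
Step 7. [r4c3∈{1}] r4c3 has the single candidate 1. So r4c3=1.
Step 8. [r3c2∈{2}] r3c2 has the single candidate 2 ⇒ r3c2=2.
Step 9. [r4c4∈{2}] nothing but 2 survives at r4c4 ⇒ r4c4=2.
Step 10. [r6c3∈{6}] r6c3 has the single candidate 6, so r6c3=6.
Step 11. [r3c5∈{6}] only 6 remains possible at r3c5, so r3c5=6.
Step 12. [r2c5∈{3}] r2c5 has the single candidate 3, so r2c5=3.
Step 13. [r1c3∈{3}] r1c3 is down to just 3, so r1c3=3.
Step 14. [r2c2∈{4}] r2c2 has the single candidate 4. So r2c2=4.
Step 15. [r3c6∈{5}] r3c6 is down to just 5. So r3c6=5.
Step 16. [r5c5∈{1}] r5c5 has the single candidate 1, so r5c5=1.

Answer: 2 6 3 4 5 1 / 1 4 5 6 3 2 / 3 2 4 1 6 5 / 6 5 1 2 4 3 / 4 3 2 5 1 6 / 5 1 6 3 2 4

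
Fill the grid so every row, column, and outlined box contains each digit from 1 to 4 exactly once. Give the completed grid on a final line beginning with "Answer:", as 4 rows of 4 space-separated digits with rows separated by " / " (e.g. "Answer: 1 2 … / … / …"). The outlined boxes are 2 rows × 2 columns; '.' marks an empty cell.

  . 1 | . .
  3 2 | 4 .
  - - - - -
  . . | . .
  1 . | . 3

Step 1. [r3c4∈{1,2,4}] r3c4 is the only open cell in col 4 admitting 4, so r3c4=4.
Step 2. [r4c3∈{2}] only 2 remains possible at r4c3, so r4c3=2.
Step 3. [r1c4∈{2}] nothing but 2 survives at r1c4, so r1c4=2.
Step 4. [r1c1∈{4}] r1c1 is down to just 4 ⇒ r1c1=4.
Step 5. [r1c3∈{3}] r1c3's peers cover all but 3 ⇒ r1c3=3.
Step 6. [r4c2∈{4}] r4c2's peers cover all but 4, so r4c2=4.
Step 7. [r2c4∈{1}] r2c4 has the single candidate 1 ⇒ r2c4=1.
Step 8. [r3c1∈{2}] r3c1 is down to just 2 ⇒ r3c1=2.
Step 9. [r3c3∈{1}] r3c3 has the single candidate 1. So r3c3=1.
Step 10. [r3c2∈{3}] nothing but 3 survives at r3c2. So r3c2=3.

Answer: 4 1 3 2 / 3 2 4 1 / 2 3 1 4 / 1 4 2 3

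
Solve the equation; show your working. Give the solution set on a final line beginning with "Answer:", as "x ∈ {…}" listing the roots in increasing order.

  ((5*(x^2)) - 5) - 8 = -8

Step 1. [((5*(x^2)) - 5) - 8 = -8] the outer -8 inverts by adding 8 ⇒ sub: (5*(x^2)) - 5 = 0.
Step 2. [(5*(x^2)) - 5 = 0] peel the -5: add 5 from each side ⇒ sub: 5*(x^2) = 5.
Step 3. [5*(x^2) = 5] LHS = 5·(…); ÷5 both sides, so div: x^2 = 1.
Step 4. [x^2 = 1] √ both sides: 1 ≥ 0 gives two branches, so sqrt: x = 1 or -1.

Answer: x ∈ {-1, 1}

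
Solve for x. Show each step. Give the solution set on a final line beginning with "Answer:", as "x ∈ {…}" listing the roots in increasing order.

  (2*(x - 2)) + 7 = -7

Step 1. [(2*(x - 2)) + 7 = -7] +7 is outermost — subtract 7 both sides ⇒ sub: 2*(x - 2) = -14.
Step 2. [2*(x - 2) = -14] 2·(inner) — divide through by 2. So div: x - 2 = -7.
Step 3. [x - 2 = -7] -2 is outermost — add 2 both sides. So sub: x = -5.

Answer: x ∈ {-5}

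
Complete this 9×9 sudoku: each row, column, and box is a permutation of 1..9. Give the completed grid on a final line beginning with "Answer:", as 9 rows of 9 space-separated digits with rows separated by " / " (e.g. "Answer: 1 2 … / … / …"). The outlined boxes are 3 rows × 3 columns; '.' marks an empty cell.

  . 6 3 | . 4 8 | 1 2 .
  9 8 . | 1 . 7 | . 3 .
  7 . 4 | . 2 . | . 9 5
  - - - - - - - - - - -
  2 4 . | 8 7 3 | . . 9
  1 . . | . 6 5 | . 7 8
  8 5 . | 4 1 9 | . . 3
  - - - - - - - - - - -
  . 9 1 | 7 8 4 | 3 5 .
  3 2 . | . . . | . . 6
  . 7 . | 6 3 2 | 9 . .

Step 1. [r6c8∈{6}] r6c8's peers cover all but 6 ⇒ r6c8=6.
Step 2. [r2c5∈{5}] only 5 remains possible at r2c5 ⇒ r2c5=5.
Step 3. [r9c1∈{4,5}] r9c1 is the only open cell in col 1 admitting 4, so r9c1=4.
Step 4. [r8c8∈{1,4,8}] in col 8, 4 fits only at r8c8 ⇒ r8c8=4.
Step 5. [r9c8∈{1,8}] in col 8, 8 fits only at r9c8. So r9c8=8.
Step 6. [r8c4∈{5,9}] 5 has one home in col 4: r8c4, so r8c4=5.
Step 7. [r2c7∈{4,6}] across row 2, 6 lands solely at r2c7 ⇒ r2c7=6.
Step 8. [r5c4∈{2}] r5c4's peers cover all but 2 ⇒ r5c4=2.
Step 9. [r2c9∈{4}] r2c9 is down to just 4 ⇒ r2c9=4.
Step 10. [r8c7∈{7}] r8c7's peers cover all but 7, so r8c7=7.
Step 11. [r7c1∈{6}] only 6 remains possible at r7c1 ⇒ r7c1=6.
Step 12. [r8c6∈{1}] only 1 remains possible at r8c6, so r8c6=1.
Step 13. [r5c3∈{9}] r5c3's peers cover all but 9. So r5c3=9.
Step 14. [r2c3∈{2}] r2c3 has the single candidate 2, so r2c3=2.
Step 15. [r6c3∈{7}] nothing but 7 survives at r6c3, so r6c3=7.
Step 16. [r7c9∈{2}] r7c9's peers cover all but 2, so r7c9=2.
Step 17. [r3c2∈{1}] only 1 remains possible at r3c2 ⇒ r3c2=1.
Step 18. [r6c7∈{2}] nothing but 2 survives at r6c7. So r6c7=2.
Step 19. [r3c4∈{3}] r3c4 is down to just 3 ⇒ r3c4=3.
Step 20. [r1c4∈{9}] nothing but 9 survives at r1c4, so r1c4=9.
Step 21. [r1c1∈{5}] nothing but 5 survives at r1c1. So r1c1=5.
Step 22. [r9c3∈{5}] r9c3 has the single candidate 5 ⇒ r9c3=5.
Step 23. [r5c7∈{4}] nothing but 4 survives at r5c7. So r5c7=4.
Step 24. [r4c7∈{5}] r4c7 has the single candidate 5, so r4c7=5.
Step 25. [r5c2∈{3}] r5c2 is down to just 3. So r5c2=3.
Step 26. [r4c8∈{1}] r4c8 is down to just 1, so r4c8=1.
Step 27. [r8c3∈{8}] r8c3 is down to just 8, so r8c3=8.
Step 28. [r4c3∈{6}] r4c3's peers cover all but 6. So r4c3=6.
Step 29. [r3c7∈{8}] r3c7 is down to just 8 ⇒ r3c7=8.
Step 30. [r8c5∈{9}] r8c5 has the single candidate 9 ⇒ r8c5=9.
Step 31. [r3c6∈{6}] r3c6 is down to just 6, so r3c6=6.
Step 32. [r9c9∈{1}] r9c9 has the single candidate 1. So r9c9=1.
Step 33. [r1c9∈{7}] r1c9's peers cover all but 7 ⇒ r1c9=7.

Answer: 5 6 3 9 4 8 1 2 7 / 9 8 2 1 5 7 6 3 4 / 7 1 4 3 2 6 8 9 5 / 2 4 6 8 7 3 5 1 9 / 1 3 9 2 6 5 4 7 8 / 8 5 7 4 1 9 2 6 3 / 6 9 1 7 8 4 3 5 2 / 3 2 8 5 9 1 7 4 6 / 4 7 5 6 3 2 9 8 1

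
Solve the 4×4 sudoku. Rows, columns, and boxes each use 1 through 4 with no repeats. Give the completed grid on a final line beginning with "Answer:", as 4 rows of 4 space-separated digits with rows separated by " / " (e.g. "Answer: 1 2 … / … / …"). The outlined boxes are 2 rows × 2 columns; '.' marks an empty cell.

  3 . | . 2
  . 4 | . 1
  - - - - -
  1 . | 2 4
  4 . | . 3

Step 1. [r4c2∈{2}] only 2 remains possible at r4c2. So r4c2=2.
Step 2. [r3c2∈{3}] r3c2 has the single candidate 3 ⇒ r3c2=3.
Step 3. [r1c3∈{4}] r1c3 is down to just 4 ⇒ r1c3=4.
Step 4. [r1c2∈{1}] r1c2's peers cover all but 1, so r1c2=1.
Step 5. [r4c3∈{1}] r4c3's peers cover all but 1, so r4c3=1.
Step 6. [r2c3∈{3}] r2c3's peers cover all but 3, so r2c3=3.
Step 7. [r2c1∈{2}] only 2 remains possible at r2c1, so r2c1=2.

Answer: 3 1 4 2 / 2 4 3 1 / 1 3 2 4 / 4 2 1 3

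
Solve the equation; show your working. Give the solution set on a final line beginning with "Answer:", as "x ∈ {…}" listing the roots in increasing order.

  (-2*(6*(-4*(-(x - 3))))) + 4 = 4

Step 1. [(-2*(6*(-4*(-(x - 3))))) + 4 = 4] subtract 4: x sits inside (… + 4), so sub: -2*(6*(-4*(-(x - 3)))) = 0.
Step 2. [-2*(6*(-4*(-(x - 3)))) = 0] divide by the outer -2. So div: 6*(-4*(-(x - 3))) = 0.
Step 3. [6*(-4*(-(x - 3))) = 0] divide by the outer 6. So div: -4*(-(x - 3)) = 0.
Step 4. [-4*(-(x - 3)) = 0] leading coefficient -4: divide by -4, so div: -(x - 3) = 0.
Step 5. [-(x - 3) = 0] LHS negated; negate both sides. So neg: x - 3 = 0.
Step 6. [x - 3 = 0] -3 is outermost — add 3 both sides. So sub: x = 3.

Answer: x ∈ {3}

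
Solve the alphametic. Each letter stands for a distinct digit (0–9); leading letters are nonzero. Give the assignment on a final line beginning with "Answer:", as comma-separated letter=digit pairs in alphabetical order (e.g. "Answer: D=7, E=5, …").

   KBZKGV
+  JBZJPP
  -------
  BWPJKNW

Step 1. [B] adding two 6-digit numbers gives at most 6+1 digits, and here it does — B is that final carry and must be 1. So B=1.
Step 2. [col 1: V + P ≡ W (mod 10)] P=2 is one option consistent with column 1 (V + P ≡ W (mod 10), carry-in 0) — take it ⇒ P=2.
Step 3. [col 1: V + P ≡ W (mod 10)] several values work for W in column 1 (V + P ≡ W (mod 10), carry-in 0); try W=5, so W=5.
Step 4. [col 1: V + P ≡ W (mod 10)] column 1: given P=2, W=5, carry-in 0, and digits 1,2,5 already taken and all letters distinct, V+P≡W (mod 10) forces V=3, so V=3.
Step 5. [col 2: G + P ≡ N (mod 10)] G=8 is one option consistent with column 2 (G + P ≡ N (mod 10), carry-in 0) — take it, so G=8.
Step 6. [col 2: G + P ≡ N (mod 10)] in column 2 we have G+P≡N with carry-in 0; given G=8, P=2 and digits 1,2,3,5,8 already taken and all letters distinct, that pins N to 0. So N=0.
Step 7. [col 3: K + J ≡ K (mod 10)] from column 3 (nothing yet, carry-in 1, digits 0,1,2,3,5,8 already taken and all letters distinct): J must equal 9, so J=9.
Step 8. [col 3: K + J ≡ K (mod 10)] column 3 (K + J ≡ K (mod 10), carry-in 1) doesn't pin K yet; pick K=6 and continue. So K=6.
Step 9. [col 4: Z + Z ≡ J (mod 10)] from column 4 (J=9, carry-in 1, digits 0,1,2,3,5,6,8,9 already taken and all letters distinct): Z must equal 4. So Z=4.

Answer: B=1, G=8, J=9, K=6, N=0, P=2, V=3, W=5, Z=4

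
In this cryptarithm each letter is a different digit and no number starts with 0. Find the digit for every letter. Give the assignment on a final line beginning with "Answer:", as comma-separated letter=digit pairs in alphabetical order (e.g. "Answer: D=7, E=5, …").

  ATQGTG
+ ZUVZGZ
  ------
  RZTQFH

Step 1. [col 1: G + Z ≡ H (mod 10)] G=8 is one option consistent with column 1 (G + Z ≡ H (mod 10), carry-in 0) — take it ⇒ G=8.
Step 2. [col 1: G + Z ≡ H (mod 10)] no forcing yet in column 1 (carry-in 0); H=0 is free and consistent — try it ⇒ H=0.
Step 3. [col 1: G + Z ≡ H (mod 10)] column 1 reads G+Z+carry(0)=H with G=8, H=0; with digits 0,8 already taken and all letters distinct, the only value for Z is 2. So Z=2.
Step 4. [col 2: T + G ≡ F (mod 10)] no forcing yet in column 2 (carry-in 1); T=5 is free and consistent — try it, so T=5.
Step 5. [col 2: T + G ≡ F (mod 10)] column 2 reads T+G+carry(1)=F with T=5, G=8; with digits 0,2,5,8 already taken and all letters distinct, the only value for F is 4 ⇒ F=4.
Step 6. [col 3: G + Z ≡ Q (mod 10)] column 3 reads G+Z+carry(1)=Q with G=8, Z=2; with digits 0,2,4,5,8 already taken and all letters distinct, the only value for Q is 1 ⇒ Q=1.
Step 7. [col 4: Q + V ≡ T (mod 10)] in column 4 we have Q+V≡T with carry-in 1; given Q=1, T=5 and digits 0,1,2,4,5,8 already taken and all letters distinct, that pins V to 3, so V=3.
Step 8. [col 5: T + U ≡ Z (mod 10)] column 5: given T=5, Z=2, carry-in 0, and digits 0,1,2,3,4,5,8 already taken and all letters distinct, T+U≡Z (mod 10) forces U=7. So U=7.
Step 9. [col 6: A + Z ≡ R (mod 10)] from column 6 (Z=2, carry-in 1, digits 0,1,2,3,4,5,7,8 already taken and all letters distinct): R must equal 9 ⇒ R=9.
Step 10. [col 6: A + Z ≡ R (mod 10)] column 6 reads A+Z+carry(1)=R with Z=2, R=9; with digits 0,1,2,3,4,5,7,8,9 already taken and all letters distinct, the only value for A is 6 ⇒ A=6.

Answer: A=6, F=4, G=8, H=0, Q=1, R=9, T=5, U=7, V=3, Z=2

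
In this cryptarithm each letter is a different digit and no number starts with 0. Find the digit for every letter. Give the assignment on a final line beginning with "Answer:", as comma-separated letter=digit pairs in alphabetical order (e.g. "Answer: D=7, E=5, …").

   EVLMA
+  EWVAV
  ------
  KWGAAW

Step 1. [col 1: A + V ≡ W (mod 10)] no forcing yet in column 1 (carry-in 0); V=4 is free and consistent — try it ⇒ V=4.
Step 2. [K] K is the leading digit of a 6-digit sum of two 5-digit numbers; the final carry is exactly 1 ⇒ K=1.
Step 3. [col 1: A + V ≡ W (mod 10)] several values work for A in column 1 (A + V ≡ W (mod 10), carry-in 0); try A=3 ⇒ A=3.
Step 4. [col 1: A + V ≡ W (mod 10)] in column 1 we have A+V≡W with carry-in 0; given A=3, V=4 and digits 1,3,4 already taken and all letters distinct, that pins W to 7. So W=7.
Step 5. [col 2: M + A ≡ A (mod 10)] from column 2 (A=3, carry-in 0, digits 1,3,4,7 already taken and all letters distinct): M must equal 0. So M=0.
Step 6. [col 3: L + V ≡ A (mod 10)] column 3 reads L+V+carry(0)=A with V=4, A=3; with digits 0,1,3,4,7 already taken and all letters distinct, the only value for L is 9. So L=9.
Step 7. [col 4: V + W ≡ G (mod 10)] column 4 reads V+W+carry(1)=G with V=4, W=7; with digits 0,1,3,4,7,9 already taken and all letters distinct, the only value for G is 2, so G=2.
Step 8. [col 5: E + E ≡ W (mod 10)] in column 5 we have E+E≡W with carry-in 1; given W=7 and digits 0,1,2,3,4,7,9 already taken and all letters distinct, that pins E to 8, so E=8.

Answer: A=3, E=8, G=2, K=1, L=9, M=0, V=4, W=7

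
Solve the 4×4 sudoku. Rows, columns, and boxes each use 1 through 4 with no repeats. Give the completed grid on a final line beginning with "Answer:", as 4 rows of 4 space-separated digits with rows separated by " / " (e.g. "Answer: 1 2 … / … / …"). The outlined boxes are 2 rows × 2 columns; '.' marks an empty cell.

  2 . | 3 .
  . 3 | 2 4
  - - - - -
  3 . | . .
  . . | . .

Step 1. [r4c1∈{1,4}] across col 1, 4 lands solely at r4c1, so r4c1=4.
Step 2. [r4c3∈{1}] r4c3 is down to just 1. So r4c3=1.
Step 3. [r3c2∈{1,2}] across row 3, 1 lands solely at r3c2 ⇒ r3c2=1.
Step 4. [r4c4∈{2,3}] r4c4 is the only open cell in row 4 admitting 3 ⇒ r4c4=3.
Step 5. [r1c4∈{1}] r1c4 has the single candidate 1. So r1c4=1.
Step 6. [r2c1∈{1}] r2c1 has the single candidate 1, so r2c1=1.
Step 7. [r3c3∈{4}] nothing but 4 survives at r3c3. So r3c3=4.
Step 8. [r4c2∈{2}] nothing but 2 survives at r4c2, so r4c2=2.
Step 9. [r3c4∈{2}] r3c4 has the single candidate 2 ⇒ r3c4=2.
Step 10. [r1c2∈{4}] nothing but 4 survives at r1c2 ⇒ r1c2=4.

Answer: 2 4 3 1 / 1 3 2 4 / 3 1 4 2 / 4 2 1 3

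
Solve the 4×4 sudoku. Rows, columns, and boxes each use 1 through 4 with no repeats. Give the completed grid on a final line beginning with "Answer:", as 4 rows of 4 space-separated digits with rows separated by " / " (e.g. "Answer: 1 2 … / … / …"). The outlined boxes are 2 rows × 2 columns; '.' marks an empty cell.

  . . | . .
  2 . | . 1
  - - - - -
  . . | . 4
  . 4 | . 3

Step 1. [r4c1∈{1}] r4c1 is down to just 1 ⇒ r4c1=1.
Step 2. [r2c2∈{3}] only 3 remains possible at r2c2, so r2c2=3.
Step 3. [r4c3∈{2}] nothing but 2 survives at r4c3 ⇒ r4c3=2.
Step 4. [r1c1∈{4}] only 4 remains possible at r1c1. So r1c1=4.
Step 5. [r2c3∈{4}] r2c3's peers cover all but 4 ⇒ r2c3=4.
Step 6. [r3c2∈{2}] nothing but 2 survives at r3c2 ⇒ r3c2=2.
Step 7. [r1c2∈{1}] r1c2 has the single candidate 1 ⇒ r1c2=1.
Step 8. [r3c1∈{3}] nothing but 3 survives at r3c1. So r3c1=3.
Step 9. [r1c4∈{2}] r1c4 is down to just 2 ⇒ r1c4=2.
Step 10. [r1c3∈{3}] r1c3 has the single candidate 3. So r1c3=3.
Step 11. [r3c3∈{1}] r3c3 has the single candidate 1, so r3c3=1.

Answer: 4 1 3 2 / 2 3 4 1 / 3 2 1 4 / 1 4 2 3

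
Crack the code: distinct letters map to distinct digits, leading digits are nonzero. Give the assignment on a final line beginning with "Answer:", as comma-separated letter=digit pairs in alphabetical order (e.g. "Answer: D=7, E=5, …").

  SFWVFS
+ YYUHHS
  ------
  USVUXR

Step 1. [col 1: S + S ≡ R (mod 10)] column 1 (S + S ≡ R (mod 10), carry-in 0) doesn't pin S yet; pick S=2 and continue, so S=2.
Step 2. [col 1: S + S ≡ R (mod 10)] in column 1 we have S+S≡R with carry-in 0; given S=2 and digits 2 already taken and all letters distinct, that pins R to 4 ⇒ R=4.
Step 3. [col 2: F + H ≡ X (mod 10)] column 2 (F + H ≡ X (mod 10), carry-in 0) doesn't pin H yet; pick H=8 and continue, so H=8.
Step 4. [col 2: F + H ≡ X (mod 10)] no forcing yet in column 2 (carry-in 0); X=3 is free and consistent — try it, so X=3.
Step 5. [col 2: F + H ≡ X (mod 10)] in column 2 we have F+H≡X with carry-in 0; given H=8, X=3 and digits 2,3,4,8 already taken and all letters distinct, that pins F to 5. So F=5.
Step 6. [col 3: V + H ≡ U (mod 10)] V=0 is one option consistent with column 3 (V + H ≡ U (mod 10), carry-in 1) — take it ⇒ V=0.
Step 7. [col 3: V + H ≡ U (mod 10)] from column 3 (V=0, H=8, carry-in 1, digits 0,2,3,4,5,8 already taken and all letters distinct): U must equal 9 ⇒ U=9.
Step 8. [col 4: W + U ≡ V (mod 10)] column 4 reads W+U+carry(0)=V with U=9, V=0; with digits 0,2,3,4,5,8,9 already taken and all letters distinct, the only value for W is 1, so W=1.
Step 9. [col 5: F + Y ≡ S (mod 10)] column 5 reads F+Y+carry(1)=S with F=5, S=2; with digits 0,1,2,3,4,5,8,9 already taken and all letters distinct, the only value for Y is 6, so Y=6.

Answer: F=5, H=8, R=4, S=2, U=9, V=0, W=1, X=3, Y=6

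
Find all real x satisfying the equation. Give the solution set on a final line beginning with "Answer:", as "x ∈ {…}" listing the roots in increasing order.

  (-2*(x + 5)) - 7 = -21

Step 1. [(-2*(x + 5)) - 7 = -21] peel the -7: add 7 from each side ⇒ sub: -2*(x + 5) = -14.
Step 2. [-2*(x + 5) = -14] divide by the outer -2 ⇒ div: x + 5 = 7.
Step 3. [x + 5 = 7] subtract 5: x sits inside (… + 5). So sub: x = 2.

Answer: x ∈ {2}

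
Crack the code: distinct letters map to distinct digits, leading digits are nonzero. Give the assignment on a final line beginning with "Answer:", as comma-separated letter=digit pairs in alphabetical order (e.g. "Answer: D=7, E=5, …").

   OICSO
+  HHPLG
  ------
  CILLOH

Step 1. [C] C is the leading digit of a 6-digit sum of two 5-digit numbers; the final carry is exactly 1 ⇒ C=1.
Step 2. [col 1: O + G ≡ H (mod 10)] several values work for G in column 1 (O + G ≡ H (mod 10), carry-in 0); try G=9. So G=9.
Step 3. [col 1: O + G ≡ H (mod 10)] column 1 (O + G ≡ H (mod 10), carry-in 0) doesn't pin O yet; pick O=8 and continue ⇒ O=8.
Step 4. [col 1: O + G ≡ H (mod 10)] in column 1 we have O+G≡H with carry-in 0; given O=8, G=9 and digits 1,8,9 already taken and all letters distinct, that pins H to 7, so H=7.
Step 5. [col 2: S + L ≡ O (mod 10)] column 2 (S + L ≡ O (mod 10), carry-in 1) doesn't pin L yet; pick L=3 and continue ⇒ L=3.
Step 6. [col 2: S + L ≡ O (mod 10)] column 2: given L=3, O=8, carry-in 1, and digits 1,3,7,8,9 already taken and all letters distinct, S+L≡O (mod 10) forces S=4 ⇒ S=4.
Step 7. [col 3: C + P ≡ L (mod 10)] in column 3 we have C+P≡L with carry-in 0; given C=1, L=3 and digits 1,3,4,7,8,9 already taken and all letters distinct, that pins P to 2, so P=2.
Step 8. [col 4: I + H ≡ L (mod 10)] column 4 reads I+H+carry(0)=L with H=7, L=3; with digits 1,2,3,4,7,8,9 already taken and all letters distinct, the only value for I is 6 ⇒ I=6.

Answer: C=1, G=9, H=7, I=6, L=3, O=8, P=2, S=4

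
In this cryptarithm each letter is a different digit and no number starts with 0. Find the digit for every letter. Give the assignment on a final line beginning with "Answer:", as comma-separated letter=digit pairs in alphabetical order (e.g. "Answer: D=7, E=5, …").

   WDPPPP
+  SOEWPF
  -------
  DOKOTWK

Step 1. [D] the sum has 7 digits but both addends have 6; that extra leading digit D is the final carry, namely 1, so D=1.
Step 2. [col 1: P + F ≡ K (mod 10)] several values work for F in column 1 (P + F ≡ K (mod 10), carry-in 0); try F=8 ⇒ F=8.
Step 3. [col 1: P + F ≡ K (mod 10)] no forcing yet in column 1 (carry-in 0); P=6 is free and consistent — try it, so P=6.
Step 4. [col 1: P + F ≡ K (mod 10)] from column 1 (P=6, F=8, carry-in 0, digits 1,6,8 already taken and all letters distinct): K must equal 4 ⇒ K=4.
Step 5. [col 2: P + P ≡ W (mod 10)] in column 2 we have P+P≡W with carry-in 1; given P=6 and digits 1,4,6,8 already taken and all letters distinct, that pins W to 3 ⇒ W=3.
Step 6. [col 3: P + W ≡ T (mod 10)] column 3: given P=6, W=3, carry-in 1, and digits 1,3,4,6,8 already taken and all letters distinct, P+W≡T (mod 10) forces T=0, so T=0.
Step 7. [col 4: P + E ≡ O (mod 10)] no forcing yet in column 4 (carry-in 1); O=2 is free and consistent — try it. So O=2.
Step 8. [col 4: P + E ≡ O (mod 10)] column 4 reads P+E+carry(1)=O with P=6, O=2; with digits 0,1,2,3,4,6,8 already taken and all letters distinct, the only value for E is 5. So E=5.
Step 9. [col 6: W + S ≡ O (mod 10)] column 6 reads W+S+carry(0)=O with W=3, O=2; with digits 0,1,2,3,4,5,6,8 already taken and all letters distinct, the only value for S is 9 ⇒ S=9.

Answer: D=1, E=5, F=8, K=4, O=2, P=6, S=9, T=0, W=3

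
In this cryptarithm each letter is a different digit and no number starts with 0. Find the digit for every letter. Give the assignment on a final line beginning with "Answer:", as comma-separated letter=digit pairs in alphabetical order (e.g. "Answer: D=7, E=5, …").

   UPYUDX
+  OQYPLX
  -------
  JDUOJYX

Step 1. [J] the sum has 7 digits but both addends have 6; that extra leading digit J is the final carry, namely 1 ⇒ J=1.
Step 2. [col 1: X + X ≡ X (mod 10)] in column 1 we have X+X≡X with carry-in 0; given nothing yet and digits 1 already taken and all letters distinct, that pins X to 0. So X=0.
Step 3. [col 2: D + L ≡ Y (mod 10)] column 2 (D + L ≡ Y (mod 10), carry-in 0) doesn't pin Y yet; pick Y=7 and continue. So Y=7.
Step 4. [col 2: D + L ≡ Y (mod 10)] D=4 is one option consistent with column 2 (D + L ≡ Y (mod 10), carry-in 0) — take it. So D=4.
Step 5. [col 2: D + L ≡ Y (mod 10)] column 2: given D=4, Y=7, carry-in 0, and digits 0,1,4,7 already taken and all letters distinct, D+L≡Y (mod 10) forces L=3, so L=3.
Step 6. [col 3: U + P ≡ J (mod 10)] U=9 is one option consistent with column 3 (U + P ≡ J (mod 10), carry-in 0) — take it. So U=9.
Step 7. [col 3: U + P ≡ J (mod 10)] column 3 reads U+P+carry(0)=J with U=9, J=1; with digits 0,1,3,4,7,9 already taken and all letters distinct, the only value for P is 2 ⇒ P=2.
Step 8. [col 4: Y + Y ≡ O (mod 10)] column 4: given Y=7, carry-in 1, and digits 0,1,2,3,4,7,9 already taken and all letters distinct, Y+Y≡O (mod 10) forces O=5. So O=5.
Step 9. [col 5: P + Q ≡ U (mod 10)] column 5: given P=2, U=9, carry-in 1, and digits 0,1,2,3,4,5,7,9 already taken and all letters distinct, P+Q≡U (mod 10) forces Q=6. So Q=6.

Answer: D=4, J=1, L=3, O=5, P=2, Q=6, U=9, X=0, Y=7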